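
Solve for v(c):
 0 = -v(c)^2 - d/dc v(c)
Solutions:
 v(c) = 1/(C1 + c)


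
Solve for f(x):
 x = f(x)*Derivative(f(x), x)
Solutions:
 f(x) = -sqrt(C1 + x^2)
 f(x) = sqrt(C1 + x^2)


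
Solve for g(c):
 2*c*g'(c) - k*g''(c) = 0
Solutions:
 g(c) = C1 + C2*erf(c*sqrt(-1/k))/sqrt(-1/k)


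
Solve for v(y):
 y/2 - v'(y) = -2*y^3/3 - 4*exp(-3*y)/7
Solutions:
 v(y) = C1 + y^4/6 + y^2/4 - 4*exp(-3*y)/21


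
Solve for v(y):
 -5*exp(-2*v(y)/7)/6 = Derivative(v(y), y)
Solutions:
 v(y) = 7*log(-sqrt(C1 - 5*y)) - 7*log(21)/2
 v(y) = 7*log(C1 - 5*y)/2 - 7*log(21)/2


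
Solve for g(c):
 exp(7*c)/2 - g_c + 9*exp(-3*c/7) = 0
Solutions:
 g(c) = C1 + exp(7*c)/14 - 21*exp(-3*c/7)


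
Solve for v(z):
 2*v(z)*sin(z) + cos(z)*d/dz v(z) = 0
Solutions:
 v(z) = C1*cos(z)^2


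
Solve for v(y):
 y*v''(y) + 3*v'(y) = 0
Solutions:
 v(y) = C1 + C2/y^2


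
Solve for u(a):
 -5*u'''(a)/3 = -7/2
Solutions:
 u(a) = C1 + C2*a + C3*a^2 + 7*a^3/20


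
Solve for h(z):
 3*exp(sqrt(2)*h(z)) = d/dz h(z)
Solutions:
 h(z) = sqrt(2)*(2*log(-1/(C1 + 3*z)) - log(2))/4


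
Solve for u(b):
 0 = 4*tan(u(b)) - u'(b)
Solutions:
 u(b) = pi - asin(C1*exp(4*b))
 u(b) = asin(C1*exp(4*b))


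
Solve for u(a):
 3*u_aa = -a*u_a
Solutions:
 u(a) = C1 + C2*erf(sqrt(6)*a/6)


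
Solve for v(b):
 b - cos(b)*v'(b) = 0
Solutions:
 v(b) = C1 + Integral(b/cos(b), b)


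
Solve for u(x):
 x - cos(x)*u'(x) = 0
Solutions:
 u(x) = C1 + Integral(x/cos(x), x)


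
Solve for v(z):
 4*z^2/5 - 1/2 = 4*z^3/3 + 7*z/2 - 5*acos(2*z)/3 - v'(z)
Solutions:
 v(z) = C1 + z^4/3 - 4*z^3/15 + 7*z^2/4 - 5*z*acos(2*z)/3 + z/2 + 5*sqrt(1 - 4*z^2)/6


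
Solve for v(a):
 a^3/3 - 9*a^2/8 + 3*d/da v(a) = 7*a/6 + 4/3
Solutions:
 v(a) = C1 - a^4/36 + a^3/8 + 7*a^2/36 + 4*a/9


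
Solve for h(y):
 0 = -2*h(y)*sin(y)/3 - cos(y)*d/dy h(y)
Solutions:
 h(y) = C1*cos(y)^(2/3)


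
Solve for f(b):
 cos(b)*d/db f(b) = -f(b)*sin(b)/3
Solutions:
 f(b) = C1*cos(b)^(1/3)


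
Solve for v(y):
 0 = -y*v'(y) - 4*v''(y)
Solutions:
 v(y) = C1 + C2*erf(sqrt(2)*y/4)


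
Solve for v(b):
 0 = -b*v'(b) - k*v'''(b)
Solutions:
 v(b) = C1 + Integral(C2*airyai(b*(-1/k)^(1/3)) + C3*airybi(b*(-1/k)^(1/3)), b)


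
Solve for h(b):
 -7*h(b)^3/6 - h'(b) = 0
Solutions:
 h(b) = -sqrt(3)*sqrt(-1/(C1 - 7*b))
 h(b) = sqrt(3)*sqrt(-1/(C1 - 7*b))


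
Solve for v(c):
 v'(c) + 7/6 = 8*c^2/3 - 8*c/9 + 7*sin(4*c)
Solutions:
 v(c) = C1 + 8*c^3/9 - 4*c^2/9 - 7*c/6 - 7*cos(4*c)/4


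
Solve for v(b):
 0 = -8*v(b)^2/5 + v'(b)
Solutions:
 v(b) = -5/(C1 + 8*b)


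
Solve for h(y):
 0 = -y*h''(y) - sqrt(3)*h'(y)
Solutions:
 h(y) = C1 + C2*y^(1 - sqrt(3))


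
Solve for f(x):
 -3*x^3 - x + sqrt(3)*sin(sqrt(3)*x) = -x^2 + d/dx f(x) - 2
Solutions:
 f(x) = C1 - 3*x^4/4 + x^3/3 - x^2/2 + 2*x - cos(sqrt(3)*x)


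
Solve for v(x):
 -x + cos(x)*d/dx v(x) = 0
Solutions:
 v(x) = C1 + Integral(x/cos(x), x)


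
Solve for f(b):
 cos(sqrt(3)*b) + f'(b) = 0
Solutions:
 f(b) = C1 - sqrt(3)*sin(sqrt(3)*b)/3


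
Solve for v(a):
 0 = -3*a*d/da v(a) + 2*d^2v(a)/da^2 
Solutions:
 v(a) = C1 + C2*erfi(sqrt(3)*a/2)


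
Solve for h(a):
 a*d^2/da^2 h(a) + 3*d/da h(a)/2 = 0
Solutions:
 h(a) = C1 + C2/sqrt(a)


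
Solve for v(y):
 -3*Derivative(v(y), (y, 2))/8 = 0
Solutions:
 v(y) = C1 + C2*y


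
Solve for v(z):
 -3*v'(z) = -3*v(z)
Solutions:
 v(z) = C1*exp(z)


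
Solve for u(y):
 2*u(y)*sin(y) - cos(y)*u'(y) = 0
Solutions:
 u(y) = C1/cos(y)^2


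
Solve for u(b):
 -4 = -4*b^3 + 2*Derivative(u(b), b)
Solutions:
 u(b) = C1 + b^4/2 - 2*b


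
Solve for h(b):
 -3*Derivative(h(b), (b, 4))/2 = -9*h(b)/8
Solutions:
 h(b) = C1*exp(-sqrt(2)*3^(1/4)*b/2) + C2*exp(sqrt(2)*3^(1/4)*b/2) + C3*sin(sqrt(2)*3^(1/4)*b/2) + C4*cos(sqrt(2)*3^(1/4)*b/2)


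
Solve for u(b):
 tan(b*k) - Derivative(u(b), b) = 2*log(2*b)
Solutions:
 u(b) = C1 - 2*b*log(b) - 2*b*log(2) + 2*b + Piecewise((-log(cos(b*k))/k, Ne(k, 0)), (0, True))


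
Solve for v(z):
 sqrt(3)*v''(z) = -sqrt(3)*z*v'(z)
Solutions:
 v(z) = C1 + C2*erf(sqrt(2)*z/2)


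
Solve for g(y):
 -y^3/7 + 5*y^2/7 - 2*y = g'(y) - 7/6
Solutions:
 g(y) = C1 - y^4/28 + 5*y^3/21 - y^2 + 7*y/6


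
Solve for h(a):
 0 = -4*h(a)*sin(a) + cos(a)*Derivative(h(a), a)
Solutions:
 h(a) = C1/cos(a)^4


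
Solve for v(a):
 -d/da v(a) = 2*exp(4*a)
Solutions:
 v(a) = C1 - exp(4*a)/2


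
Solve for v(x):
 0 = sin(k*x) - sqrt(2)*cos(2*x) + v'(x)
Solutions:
 v(x) = C1 + sqrt(2)*sin(2*x)/2 + cos(k*x)/k


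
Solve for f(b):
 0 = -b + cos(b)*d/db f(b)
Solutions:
 f(b) = C1 + Integral(b/cos(b), b)


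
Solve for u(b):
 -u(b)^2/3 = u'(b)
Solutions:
 u(b) = 3/(C1 + b)


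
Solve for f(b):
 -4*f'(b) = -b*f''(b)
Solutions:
 f(b) = C1 + C2*b^5


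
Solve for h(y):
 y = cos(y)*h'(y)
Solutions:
 h(y) = C1 + Integral(y/cos(y), y)


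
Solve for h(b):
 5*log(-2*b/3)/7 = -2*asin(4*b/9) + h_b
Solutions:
 h(b) = C1 + 5*b*log(-b)/7 + 2*b*asin(4*b/9) - 5*b*log(3)/7 - 5*b/7 + 5*b*log(2)/7 + sqrt(81 - 16*b^2)/2


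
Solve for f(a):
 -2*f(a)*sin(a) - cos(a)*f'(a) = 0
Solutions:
 f(a) = C1*cos(a)^2


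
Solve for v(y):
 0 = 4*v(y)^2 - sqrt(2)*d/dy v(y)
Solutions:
 v(y) = -1/(C1 + 2*sqrt(2)*y)


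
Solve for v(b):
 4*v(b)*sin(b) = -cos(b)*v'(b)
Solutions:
 v(b) = C1*cos(b)^4


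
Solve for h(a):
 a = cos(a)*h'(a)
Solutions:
 h(a) = C1 + Integral(a/cos(a), a)


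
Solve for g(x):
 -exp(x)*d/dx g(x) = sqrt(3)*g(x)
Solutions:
 g(x) = C1*exp(sqrt(3)*exp(-x))


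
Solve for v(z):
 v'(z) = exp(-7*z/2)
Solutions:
 v(z) = C1 - 2*exp(-7*z/2)/7


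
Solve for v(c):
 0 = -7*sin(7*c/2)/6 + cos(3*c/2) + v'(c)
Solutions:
 v(c) = C1 - 2*sin(3*c/2)/3 - cos(7*c/2)/3


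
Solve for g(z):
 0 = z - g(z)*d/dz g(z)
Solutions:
 g(z) = -sqrt(C1 + z^2)
 g(z) = sqrt(C1 + z^2)


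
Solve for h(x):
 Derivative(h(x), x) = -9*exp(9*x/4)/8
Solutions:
 h(x) = C1 - exp(9*x/4)/2


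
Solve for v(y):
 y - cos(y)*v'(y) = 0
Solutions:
 v(y) = C1 + Integral(y/cos(y), y)


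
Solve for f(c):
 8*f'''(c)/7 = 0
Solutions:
 f(c) = C1 + C2*c + C3*c^2


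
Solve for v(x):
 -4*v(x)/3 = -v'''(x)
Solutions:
 v(x) = C3*exp(6^(2/3)*x/3) + (C1*sin(2^(2/3)*3^(1/6)*x/2) + C2*cos(2^(2/3)*3^(1/6)*x/2))*exp(-6^(2/3)*x/6)


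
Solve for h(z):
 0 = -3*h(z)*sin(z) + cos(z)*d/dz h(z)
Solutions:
 h(z) = C1/cos(z)^3


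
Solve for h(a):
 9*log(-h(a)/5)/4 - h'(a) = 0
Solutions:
 -4*Integral(1/(log(-_y) - log(5)), (_y, h(a)))/9 = C1 - a


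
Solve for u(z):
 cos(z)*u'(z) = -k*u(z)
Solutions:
 u(z) = C1*exp(k*(log(sin(z) - 1) - log(sin(z) + 1))/2)


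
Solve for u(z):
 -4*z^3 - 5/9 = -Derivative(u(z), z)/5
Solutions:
 u(z) = C1 + 5*z^4 + 25*z/9


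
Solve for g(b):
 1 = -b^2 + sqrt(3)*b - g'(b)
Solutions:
 g(b) = C1 - b^3/3 + sqrt(3)*b^2/2 - b


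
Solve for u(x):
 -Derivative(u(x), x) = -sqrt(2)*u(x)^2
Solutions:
 u(x) = -1/(C1 + sqrt(2)*x)


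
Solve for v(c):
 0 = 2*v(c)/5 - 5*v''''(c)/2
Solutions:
 v(c) = C1*exp(-sqrt(10)*c/5) + C2*exp(sqrt(10)*c/5) + C3*sin(sqrt(10)*c/5) + C4*cos(sqrt(10)*c/5)


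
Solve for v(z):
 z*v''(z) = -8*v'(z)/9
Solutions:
 v(z) = C1 + C2*z^(1/9)


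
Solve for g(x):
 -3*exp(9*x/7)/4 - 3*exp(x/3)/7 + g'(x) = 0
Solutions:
 g(x) = C1 + 7*exp(9*x/7)/12 + 9*exp(x/3)/7


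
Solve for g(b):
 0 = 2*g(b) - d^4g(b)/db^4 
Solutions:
 g(b) = C1*exp(-2^(1/4)*b) + C2*exp(2^(1/4)*b) + C3*sin(2^(1/4)*b) + C4*cos(2^(1/4)*b)


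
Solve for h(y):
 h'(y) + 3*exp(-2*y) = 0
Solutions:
 h(y) = C1 + 3*exp(-2*y)/2


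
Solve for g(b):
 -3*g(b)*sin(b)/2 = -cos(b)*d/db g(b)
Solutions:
 g(b) = C1/cos(b)^(3/2)


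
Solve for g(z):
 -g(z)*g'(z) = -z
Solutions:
 g(z) = -sqrt(C1 + z^2)
 g(z) = sqrt(C1 + z^2)


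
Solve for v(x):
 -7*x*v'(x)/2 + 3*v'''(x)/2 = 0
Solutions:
 v(x) = C1 + Integral(C2*airyai(3^(2/3)*7^(1/3)*x/3) + C3*airybi(3^(2/3)*7^(1/3)*x/3), x)


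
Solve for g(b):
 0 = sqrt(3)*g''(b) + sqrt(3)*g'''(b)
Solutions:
 g(b) = C1 + C2*b + C3*exp(-b)


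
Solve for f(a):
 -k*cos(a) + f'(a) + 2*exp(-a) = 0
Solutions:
 f(a) = C1 + k*sin(a) + 2*exp(-a)


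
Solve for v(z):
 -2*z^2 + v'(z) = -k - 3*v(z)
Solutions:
 v(z) = C1*exp(-3*z) - k/3 + 2*z^2/3 - 4*z/9 + 4/27


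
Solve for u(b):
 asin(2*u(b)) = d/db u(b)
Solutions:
 Integral(1/asin(2*_y), (_y, u(b))) = C1 + b


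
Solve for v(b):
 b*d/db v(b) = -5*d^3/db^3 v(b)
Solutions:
 v(b) = C1 + Integral(C2*airyai(-5^(2/3)*b/5) + C3*airybi(-5^(2/3)*b/5), b)


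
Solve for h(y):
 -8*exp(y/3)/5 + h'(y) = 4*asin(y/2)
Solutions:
 h(y) = C1 + 4*y*asin(y/2) + 4*sqrt(4 - y^2) + 24*exp(y/3)/5


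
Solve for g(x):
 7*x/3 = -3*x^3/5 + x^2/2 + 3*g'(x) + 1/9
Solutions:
 g(x) = C1 + x^4/20 - x^3/18 + 7*x^2/18 - x/27


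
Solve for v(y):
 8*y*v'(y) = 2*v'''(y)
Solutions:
 v(y) = C1 + Integral(C2*airyai(2^(2/3)*y) + C3*airybi(2^(2/3)*y), y)


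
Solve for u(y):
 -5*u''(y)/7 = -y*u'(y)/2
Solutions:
 u(y) = C1 + C2*erfi(sqrt(35)*y/10)


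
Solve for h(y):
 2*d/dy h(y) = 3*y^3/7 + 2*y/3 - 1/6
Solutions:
 h(y) = C1 + 3*y^4/56 + y^2/6 - y/12


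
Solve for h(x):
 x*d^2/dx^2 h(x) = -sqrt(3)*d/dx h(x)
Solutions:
 h(x) = C1 + C2*x^(1 - sqrt(3))


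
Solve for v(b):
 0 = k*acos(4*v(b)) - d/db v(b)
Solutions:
 Integral(1/acos(4*_y), (_y, v(b))) = C1 + b*k


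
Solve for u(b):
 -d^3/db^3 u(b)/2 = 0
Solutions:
 u(b) = C1 + C2*b + C3*b^2


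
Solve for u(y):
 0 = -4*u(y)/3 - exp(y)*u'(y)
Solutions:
 u(y) = C1*exp(4*exp(-y)/3)


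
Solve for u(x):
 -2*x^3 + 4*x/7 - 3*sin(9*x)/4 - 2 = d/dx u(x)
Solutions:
 u(x) = C1 - x^4/2 + 2*x^2/7 - 2*x + cos(9*x)/12


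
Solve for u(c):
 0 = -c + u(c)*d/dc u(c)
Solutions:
 u(c) = -sqrt(C1 + c^2)
 u(c) = sqrt(C1 + c^2)


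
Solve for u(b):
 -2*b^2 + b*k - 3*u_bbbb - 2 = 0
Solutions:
 u(b) = C1 + C2*b + C3*b^2 + C4*b^3 - b^6/540 + b^5*k/360 - b^4/36


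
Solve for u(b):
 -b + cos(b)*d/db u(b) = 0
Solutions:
 u(b) = C1 + Integral(b/cos(b), b)


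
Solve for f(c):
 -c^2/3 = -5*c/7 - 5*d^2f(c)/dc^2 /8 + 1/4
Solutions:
 f(c) = C1 + C2*c + 2*c^4/45 - 4*c^3/21 + c^2/5


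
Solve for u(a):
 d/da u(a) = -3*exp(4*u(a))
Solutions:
 u(a) = log(-I*(1/(C1 + 12*a))^(1/4))
 u(a) = log(I*(1/(C1 + 12*a))^(1/4))
 u(a) = log(-(1/(C1 + 12*a))^(1/4))
 u(a) = log(1/(C1 + 12*a))/4


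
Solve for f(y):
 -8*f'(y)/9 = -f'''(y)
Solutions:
 f(y) = C1 + C2*exp(-2*sqrt(2)*y/3) + C3*exp(2*sqrt(2)*y/3)


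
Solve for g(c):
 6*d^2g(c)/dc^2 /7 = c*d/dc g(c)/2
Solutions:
 g(c) = C1 + C2*erfi(sqrt(42)*c/12)


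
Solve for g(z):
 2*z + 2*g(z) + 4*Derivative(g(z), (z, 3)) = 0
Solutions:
 g(z) = C3*exp(-2^(2/3)*z/2) - z + (C1*sin(2^(2/3)*sqrt(3)*z/4) + C2*cos(2^(2/3)*sqrt(3)*z/4))*exp(2^(2/3)*z/4)


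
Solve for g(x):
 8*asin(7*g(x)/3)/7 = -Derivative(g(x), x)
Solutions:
 Integral(1/asin(7*_y/3), (_y, g(x))) = C1 - 8*x/7


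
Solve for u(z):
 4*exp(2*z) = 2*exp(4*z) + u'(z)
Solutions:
 u(z) = C1 - exp(4*z)/2 + 2*exp(2*z)


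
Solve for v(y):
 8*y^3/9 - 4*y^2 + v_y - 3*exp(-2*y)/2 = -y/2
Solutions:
 v(y) = C1 - 2*y^4/9 + 4*y^3/3 - y^2/4 - 3*exp(-2*y)/4


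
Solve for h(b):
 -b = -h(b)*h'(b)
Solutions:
 h(b) = -sqrt(C1 + b^2)
 h(b) = sqrt(C1 + b^2)


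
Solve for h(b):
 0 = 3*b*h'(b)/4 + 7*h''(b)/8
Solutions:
 h(b) = C1 + C2*erf(sqrt(21)*b/7)


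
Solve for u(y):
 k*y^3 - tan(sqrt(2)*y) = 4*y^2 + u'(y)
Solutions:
 u(y) = C1 + k*y^4/4 - 4*y^3/3 + sqrt(2)*log(cos(sqrt(2)*y))/2


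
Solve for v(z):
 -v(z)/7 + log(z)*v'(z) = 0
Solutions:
 v(z) = C1*exp(li(z)/7)


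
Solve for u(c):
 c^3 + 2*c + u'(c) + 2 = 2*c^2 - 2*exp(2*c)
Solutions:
 u(c) = C1 - c^4/4 + 2*c^3/3 - c^2 - 2*c - exp(2*c)


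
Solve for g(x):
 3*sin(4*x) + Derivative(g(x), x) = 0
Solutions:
 g(x) = C1 + 3*cos(4*x)/4


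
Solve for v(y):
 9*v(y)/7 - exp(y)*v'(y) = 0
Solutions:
 v(y) = C1*exp(-9*exp(-y)/7)


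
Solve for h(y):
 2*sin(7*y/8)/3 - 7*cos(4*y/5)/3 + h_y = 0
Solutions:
 h(y) = C1 + 35*sin(4*y/5)/12 + 16*cos(7*y/8)/21


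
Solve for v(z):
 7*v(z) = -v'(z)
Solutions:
 v(z) = C1*exp(-7*z)


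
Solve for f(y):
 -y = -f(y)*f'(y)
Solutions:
 f(y) = -sqrt(C1 + y^2)
 f(y) = sqrt(C1 + y^2)


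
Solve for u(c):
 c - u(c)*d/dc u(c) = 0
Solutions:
 u(c) = -sqrt(C1 + c^2)
 u(c) = sqrt(C1 + c^2)


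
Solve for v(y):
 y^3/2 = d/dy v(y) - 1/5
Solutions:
 v(y) = C1 + y^4/8 + y/5


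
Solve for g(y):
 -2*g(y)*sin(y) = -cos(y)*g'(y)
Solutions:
 g(y) = C1/cos(y)^2


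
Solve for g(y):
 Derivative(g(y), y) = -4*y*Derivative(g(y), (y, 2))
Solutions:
 g(y) = C1 + C2*y^(3/4)


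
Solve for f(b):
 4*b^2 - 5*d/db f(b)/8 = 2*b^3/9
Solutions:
 f(b) = C1 - 4*b^4/45 + 32*b^3/15


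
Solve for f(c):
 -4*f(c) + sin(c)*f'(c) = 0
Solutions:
 f(c) = C1*(cos(c)^2 - 2*cos(c) + 1)/(cos(c)^2 + 2*cos(c) + 1)


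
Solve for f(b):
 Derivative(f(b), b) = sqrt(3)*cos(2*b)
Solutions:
 f(b) = C1 + sqrt(3)*sin(2*b)/2


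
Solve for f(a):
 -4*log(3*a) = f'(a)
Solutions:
 f(a) = C1 - 4*a*log(a) - a*log(81) + 4*a


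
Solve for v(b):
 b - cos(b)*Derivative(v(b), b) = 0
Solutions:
 v(b) = C1 + Integral(b/cos(b), b)


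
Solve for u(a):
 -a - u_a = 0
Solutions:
 u(a) = C1 - a^2/2


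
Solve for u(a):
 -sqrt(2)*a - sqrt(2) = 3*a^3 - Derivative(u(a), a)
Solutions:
 u(a) = C1 + 3*a^4/4 + sqrt(2)*a^2/2 + sqrt(2)*a


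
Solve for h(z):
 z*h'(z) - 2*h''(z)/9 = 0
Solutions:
 h(z) = C1 + C2*erfi(3*z/2)


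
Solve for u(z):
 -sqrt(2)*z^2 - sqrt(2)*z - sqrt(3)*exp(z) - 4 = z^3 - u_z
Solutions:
 u(z) = C1 + z^4/4 + sqrt(2)*z^3/3 + sqrt(2)*z^2/2 + 4*z + sqrt(3)*exp(z)


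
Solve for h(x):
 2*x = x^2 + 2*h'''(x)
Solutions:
 h(x) = C1 + C2*x + C3*x^2 - x^5/120 + x^4/24


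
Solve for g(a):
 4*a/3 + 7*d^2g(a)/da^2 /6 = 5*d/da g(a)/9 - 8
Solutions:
 g(a) = C1 + C2*exp(10*a/21) + 6*a^2/5 + 486*a/25


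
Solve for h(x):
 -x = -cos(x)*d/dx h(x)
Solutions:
 h(x) = C1 + Integral(x/cos(x), x)


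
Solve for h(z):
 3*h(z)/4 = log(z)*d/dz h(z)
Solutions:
 h(z) = C1*exp(3*li(z)/4)


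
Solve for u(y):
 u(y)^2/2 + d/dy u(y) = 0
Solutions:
 u(y) = 2/(C1 + y)


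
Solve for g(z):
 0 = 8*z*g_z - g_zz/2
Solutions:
 g(z) = C1 + C2*erfi(2*sqrt(2)*z)


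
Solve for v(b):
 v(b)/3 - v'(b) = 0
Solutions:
 v(b) = C1*exp(b/3)


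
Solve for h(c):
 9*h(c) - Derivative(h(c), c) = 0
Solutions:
 h(c) = C1*exp(9*c)


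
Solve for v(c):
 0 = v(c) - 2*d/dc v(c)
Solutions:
 v(c) = C1*exp(c/2)


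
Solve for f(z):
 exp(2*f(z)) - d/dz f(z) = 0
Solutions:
 f(z) = log(-sqrt(-1/(C1 + z))) - log(2)/2
 f(z) = log(-1/(C1 + z))/2 - log(2)/2


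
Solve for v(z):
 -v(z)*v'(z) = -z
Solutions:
 v(z) = -sqrt(C1 + z^2)
 v(z) = sqrt(C1 + z^2)


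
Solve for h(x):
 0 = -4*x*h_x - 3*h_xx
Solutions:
 h(x) = C1 + C2*erf(sqrt(6)*x/3)


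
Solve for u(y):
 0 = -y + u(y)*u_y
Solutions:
 u(y) = -sqrt(C1 + y^2)
 u(y) = sqrt(C1 + y^2)


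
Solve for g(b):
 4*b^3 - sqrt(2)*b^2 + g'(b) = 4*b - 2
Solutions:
 g(b) = C1 - b^4 + sqrt(2)*b^3/3 + 2*b^2 - 2*b


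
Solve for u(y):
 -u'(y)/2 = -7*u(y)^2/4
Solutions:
 u(y) = -2/(C1 + 7*y)


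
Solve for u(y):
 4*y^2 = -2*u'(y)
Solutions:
 u(y) = C1 - 2*y^3/3


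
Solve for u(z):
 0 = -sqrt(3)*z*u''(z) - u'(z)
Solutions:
 u(z) = C1 + C2*z^(1 - sqrt(3)/3)


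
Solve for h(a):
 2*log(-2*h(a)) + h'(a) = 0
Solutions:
 Integral(1/(log(-_y) + log(2)), (_y, h(a)))/2 = C1 - a


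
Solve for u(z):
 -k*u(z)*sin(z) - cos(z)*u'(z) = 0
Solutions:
 u(z) = C1*exp(k*log(cos(z)))


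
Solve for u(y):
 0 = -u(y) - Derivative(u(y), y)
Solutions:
 u(y) = C1*exp(-y)


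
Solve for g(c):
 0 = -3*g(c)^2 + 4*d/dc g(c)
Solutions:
 g(c) = -4/(C1 + 3*c)


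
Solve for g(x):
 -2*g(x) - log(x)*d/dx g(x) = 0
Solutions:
 g(x) = C1*exp(-2*li(x))


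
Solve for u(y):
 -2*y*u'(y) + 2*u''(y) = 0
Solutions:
 u(y) = C1 + C2*erfi(sqrt(2)*y/2)


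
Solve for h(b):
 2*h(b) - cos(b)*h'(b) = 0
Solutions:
 h(b) = C1*(sin(b) + 1)/(sin(b) - 1)


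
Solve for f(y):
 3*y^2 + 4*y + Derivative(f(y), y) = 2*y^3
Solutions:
 f(y) = C1 + y^4/2 - y^3 - 2*y^2


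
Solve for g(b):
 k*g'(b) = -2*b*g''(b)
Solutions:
 g(b) = C1 + b^(1 - re(k)/2)*(C2*sin(log(b)*Abs(im(k))/2) + C3*cos(log(b)*im(k)/2))


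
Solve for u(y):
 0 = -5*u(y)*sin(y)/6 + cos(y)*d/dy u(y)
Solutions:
 u(y) = C1/cos(y)^(5/6)


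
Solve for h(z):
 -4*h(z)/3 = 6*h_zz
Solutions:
 h(z) = C1*sin(sqrt(2)*z/3) + C2*cos(sqrt(2)*z/3)


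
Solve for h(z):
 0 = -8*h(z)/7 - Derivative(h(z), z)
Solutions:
 h(z) = C1*exp(-8*z/7)


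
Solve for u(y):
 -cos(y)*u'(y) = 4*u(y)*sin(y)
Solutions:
 u(y) = C1*cos(y)^4


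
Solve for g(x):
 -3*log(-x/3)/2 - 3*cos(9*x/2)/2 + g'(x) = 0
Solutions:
 g(x) = C1 + 3*x*log(-x)/2 - 3*x*log(3)/2 - 3*x/2 + sin(9*x/2)/3


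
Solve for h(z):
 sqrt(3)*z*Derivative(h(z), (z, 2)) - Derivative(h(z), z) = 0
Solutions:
 h(z) = C1 + C2*z^(sqrt(3)/3 + 1)


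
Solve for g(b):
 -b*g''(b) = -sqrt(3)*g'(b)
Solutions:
 g(b) = C1 + C2*b^(1 + sqrt(3))


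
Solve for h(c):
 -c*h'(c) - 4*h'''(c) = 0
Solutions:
 h(c) = C1 + Integral(C2*airyai(-2^(1/3)*c/2) + C3*airybi(-2^(1/3)*c/2), c)


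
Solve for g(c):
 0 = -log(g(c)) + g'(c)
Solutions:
 li(g(c)) = C1 + c


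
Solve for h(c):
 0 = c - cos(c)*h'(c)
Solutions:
 h(c) = C1 + Integral(c/cos(c), c)


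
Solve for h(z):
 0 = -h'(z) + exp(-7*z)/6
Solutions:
 h(z) = C1 - exp(-7*z)/42


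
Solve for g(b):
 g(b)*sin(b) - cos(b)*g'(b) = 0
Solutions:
 g(b) = C1/cos(b)


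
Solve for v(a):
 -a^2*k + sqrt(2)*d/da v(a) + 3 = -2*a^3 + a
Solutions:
 v(a) = C1 - sqrt(2)*a^4/4 + sqrt(2)*a^3*k/6 + sqrt(2)*a^2/4 - 3*sqrt(2)*a/2


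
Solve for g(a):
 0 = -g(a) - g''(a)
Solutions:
 g(a) = C1*sin(a) + C2*cos(a)


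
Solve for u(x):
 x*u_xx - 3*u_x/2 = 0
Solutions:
 u(x) = C1 + C2*x^(5/2)


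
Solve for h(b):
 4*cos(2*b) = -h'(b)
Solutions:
 h(b) = C1 - 2*sin(2*b)


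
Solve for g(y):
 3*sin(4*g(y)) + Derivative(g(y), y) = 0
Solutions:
 g(y) = -acos((-C1 - exp(24*y))/(C1 - exp(24*y)))/4 + pi/2
 g(y) = acos((-C1 - exp(24*y))/(C1 - exp(24*y)))/4


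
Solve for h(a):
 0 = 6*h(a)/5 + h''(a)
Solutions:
 h(a) = C1*sin(sqrt(30)*a/5) + C2*cos(sqrt(30)*a/5)


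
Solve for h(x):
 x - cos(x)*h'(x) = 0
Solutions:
 h(x) = C1 + Integral(x/cos(x), x)


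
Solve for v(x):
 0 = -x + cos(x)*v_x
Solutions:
 v(x) = C1 + Integral(x/cos(x), x)


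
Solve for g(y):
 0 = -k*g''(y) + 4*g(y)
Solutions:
 g(y) = C1*exp(-2*y*sqrt(1/k)) + C2*exp(2*y*sqrt(1/k))


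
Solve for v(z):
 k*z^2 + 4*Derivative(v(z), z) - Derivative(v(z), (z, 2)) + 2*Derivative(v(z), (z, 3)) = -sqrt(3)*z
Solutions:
 v(z) = C1 - k*z^3/12 - k*z^2/16 + 7*k*z/32 - sqrt(3)*z^2/8 - sqrt(3)*z/16 + (C2*sin(sqrt(31)*z/4) + C3*cos(sqrt(31)*z/4))*exp(z/4)


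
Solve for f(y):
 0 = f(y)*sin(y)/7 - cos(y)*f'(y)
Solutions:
 f(y) = C1/cos(y)^(1/7)


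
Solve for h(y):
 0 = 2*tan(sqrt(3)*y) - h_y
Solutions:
 h(y) = C1 - 2*sqrt(3)*log(cos(sqrt(3)*y))/3


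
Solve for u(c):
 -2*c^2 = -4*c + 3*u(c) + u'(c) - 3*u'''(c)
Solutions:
 u(c) = C1*exp(-2^(1/3)*c*(2/(5*sqrt(29) + 27)^(1/3) + 2^(1/3)*(5*sqrt(29) + 27)^(1/3))/12)*sin(2^(1/3)*sqrt(3)*c*(-2^(1/3)*(5*sqrt(29) + 27)^(1/3) + 2/(5*sqrt(29) + 27)^(1/3))/12) + C2*exp(-2^(1/3)*c*(2/(5*sqrt(29) + 27)^(1/3) + 2^(1/3)*(5*sqrt(29) + 27)^(1/3))/12)*cos(2^(1/3)*sqrt(3)*c*(-2^(1/3)*(5*sqrt(29) + 27)^(1/3) + 2/(5*sqrt(29) + 27)^(1/3))/12) + C3*exp(2^(1/3)*c*(2/(5*sqrt(29) + 27)^(1/3) + 2^(1/3)*(5*sqrt(29) + 27)^(1/3))/6) - 2*c^2/3 + 16*c/9 - 16/27


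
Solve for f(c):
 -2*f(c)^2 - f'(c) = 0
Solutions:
 f(c) = 1/(C1 + 2*c)


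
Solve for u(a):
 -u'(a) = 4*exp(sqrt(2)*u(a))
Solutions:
 u(a) = sqrt(2)*(2*log(1/(C1 + 4*a)) - log(2))/4


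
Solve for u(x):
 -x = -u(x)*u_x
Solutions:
 u(x) = -sqrt(C1 + x^2)
 u(x) = sqrt(C1 + x^2)


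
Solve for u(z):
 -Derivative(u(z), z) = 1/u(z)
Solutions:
 u(z) = -sqrt(C1 - 2*z)
 u(z) = sqrt(C1 - 2*z)


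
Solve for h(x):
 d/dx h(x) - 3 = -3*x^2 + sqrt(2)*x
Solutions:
 h(x) = C1 - x^3 + sqrt(2)*x^2/2 + 3*x


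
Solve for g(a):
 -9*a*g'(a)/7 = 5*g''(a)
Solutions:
 g(a) = C1 + C2*erf(3*sqrt(70)*a/70)


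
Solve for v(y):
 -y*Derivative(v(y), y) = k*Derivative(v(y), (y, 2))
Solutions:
 v(y) = C1 + C2*sqrt(k)*erf(sqrt(2)*y*sqrt(1/k)/2)


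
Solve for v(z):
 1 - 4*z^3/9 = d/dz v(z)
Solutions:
 v(z) = C1 - z^4/9 + z


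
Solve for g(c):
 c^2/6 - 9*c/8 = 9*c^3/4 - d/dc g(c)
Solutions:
 g(c) = C1 + 9*c^4/16 - c^3/18 + 9*c^2/16


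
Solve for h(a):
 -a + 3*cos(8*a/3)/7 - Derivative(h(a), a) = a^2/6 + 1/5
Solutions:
 h(a) = C1 - a^3/18 - a^2/2 - a/5 + 9*sin(8*a/3)/56


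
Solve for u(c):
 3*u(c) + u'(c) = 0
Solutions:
 u(c) = C1*exp(-3*c)


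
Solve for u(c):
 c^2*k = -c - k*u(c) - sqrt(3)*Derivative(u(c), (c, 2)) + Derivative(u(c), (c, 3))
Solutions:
 u(c) = C1*exp(c*(-3^(1/3)*(-9*k/2 + sqrt((9*k + 2*sqrt(3))^2 - 12)/2 - sqrt(3))^(1/3) + sqrt(3) - 3^(2/3)/(-9*k/2 + sqrt((9*k + 2*sqrt(3))^2 - 12)/2 - sqrt(3))^(1/3))/3) + C2*exp(c*(3^(1/3)*(-9*k/2 + sqrt((9*k + 2*sqrt(3))^2 - 12)/2 - sqrt(3))^(1/3)/6 - 3^(5/6)*I*(-9*k/2 + sqrt((9*k + 2*sqrt(3))^2 - 12)/2 - sqrt(3))^(1/3)/6 + sqrt(3)/3 - 2/((-3^(1/3) + 3^(5/6)*I)*(-9*k/2 + sqrt((9*k + 2*sqrt(3))^2 - 12)/2 - sqrt(3))^(1/3)))) + C3*exp(c*(3^(1/3)*(-9*k/2 + sqrt((9*k + 2*sqrt(3))^2 - 12)/2 - sqrt(3))^(1/3)/6 + 3^(5/6)*I*(-9*k/2 + sqrt((9*k + 2*sqrt(3))^2 - 12)/2 - sqrt(3))^(1/3)/6 + sqrt(3)/3 + 2/((3^(1/3) + 3^(5/6)*I)*(-9*k/2 + sqrt((9*k + 2*sqrt(3))^2 - 12)/2 - sqrt(3))^(1/3)))) - c^2 - c/k + 2*sqrt(3)/k


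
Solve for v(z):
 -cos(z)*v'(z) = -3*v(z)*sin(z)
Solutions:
 v(z) = C1/cos(z)^3


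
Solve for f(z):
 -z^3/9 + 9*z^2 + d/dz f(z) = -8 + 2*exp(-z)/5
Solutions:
 f(z) = C1 + z^4/36 - 3*z^3 - 8*z - 2*exp(-z)/5


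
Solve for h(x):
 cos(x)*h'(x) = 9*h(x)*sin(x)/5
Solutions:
 h(x) = C1/cos(x)^(9/5)


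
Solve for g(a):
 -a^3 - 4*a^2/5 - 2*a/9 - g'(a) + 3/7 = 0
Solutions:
 g(a) = C1 - a^4/4 - 4*a^3/15 - a^2/9 + 3*a/7


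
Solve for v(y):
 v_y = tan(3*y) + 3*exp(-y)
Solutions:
 v(y) = C1 + log(tan(3*y)^2 + 1)/6 - 3*exp(-y)


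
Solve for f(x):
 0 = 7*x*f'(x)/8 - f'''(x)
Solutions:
 f(x) = C1 + Integral(C2*airyai(7^(1/3)*x/2) + C3*airybi(7^(1/3)*x/2), x)


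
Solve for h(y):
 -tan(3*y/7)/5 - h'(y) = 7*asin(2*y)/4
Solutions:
 h(y) = C1 - 7*y*asin(2*y)/4 - 7*sqrt(1 - 4*y^2)/8 + 7*log(cos(3*y/7))/15


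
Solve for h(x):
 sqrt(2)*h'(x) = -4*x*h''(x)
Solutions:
 h(x) = C1 + C2*x^(1 - sqrt(2)/4)


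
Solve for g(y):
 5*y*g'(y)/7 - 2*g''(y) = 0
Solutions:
 g(y) = C1 + C2*erfi(sqrt(35)*y/14)


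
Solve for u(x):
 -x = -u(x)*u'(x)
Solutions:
 u(x) = -sqrt(C1 + x^2)
 u(x) = sqrt(C1 + x^2)


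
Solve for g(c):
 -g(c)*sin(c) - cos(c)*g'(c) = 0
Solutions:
 g(c) = C1*cos(c)


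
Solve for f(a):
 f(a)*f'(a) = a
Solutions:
 f(a) = -sqrt(C1 + a^2)
 f(a) = sqrt(C1 + a^2)


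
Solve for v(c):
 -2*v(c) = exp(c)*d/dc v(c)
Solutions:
 v(c) = C1*exp(2*exp(-c))


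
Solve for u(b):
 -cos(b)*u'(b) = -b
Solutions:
 u(b) = C1 + Integral(b/cos(b), b)


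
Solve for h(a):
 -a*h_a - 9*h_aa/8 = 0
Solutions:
 h(a) = C1 + C2*erf(2*a/3)


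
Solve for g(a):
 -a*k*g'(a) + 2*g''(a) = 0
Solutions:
 g(a) = Piecewise((-sqrt(pi)*C1*erf(a*sqrt(-k)/2)/sqrt(-k) - C2, (k > 0) | (k < 0)), (-C1*a - C2, True))


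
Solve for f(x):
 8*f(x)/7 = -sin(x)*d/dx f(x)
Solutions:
 f(x) = C1*(cos(x) + 1)^(4/7)/(cos(x) - 1)^(4/7)


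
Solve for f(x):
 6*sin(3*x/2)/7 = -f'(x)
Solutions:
 f(x) = C1 + 4*cos(3*x/2)/7


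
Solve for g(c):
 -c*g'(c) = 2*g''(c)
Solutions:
 g(c) = C1 + C2*erf(c/2)


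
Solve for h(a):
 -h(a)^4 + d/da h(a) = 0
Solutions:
 h(a) = (-1/(C1 + 3*a))^(1/3)
 h(a) = (-1/(C1 + a))^(1/3)*(-3^(2/3) - 3*3^(1/6)*I)/6
 h(a) = (-1/(C1 + a))^(1/3)*(-3^(2/3) + 3*3^(1/6)*I)/6


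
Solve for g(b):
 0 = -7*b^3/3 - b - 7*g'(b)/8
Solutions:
 g(b) = C1 - 2*b^4/3 - 4*b^2/7


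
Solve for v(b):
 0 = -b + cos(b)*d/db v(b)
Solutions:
 v(b) = C1 + Integral(b/cos(b), b)


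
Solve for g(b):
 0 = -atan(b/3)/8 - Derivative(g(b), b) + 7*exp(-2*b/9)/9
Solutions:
 g(b) = C1 - b*atan(b/3)/8 + 3*log(b^2 + 9)/16 - 7*exp(-2*b/9)/2


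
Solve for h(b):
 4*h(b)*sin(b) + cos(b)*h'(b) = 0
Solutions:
 h(b) = C1*cos(b)^4


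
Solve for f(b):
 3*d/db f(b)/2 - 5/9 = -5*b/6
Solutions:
 f(b) = C1 - 5*b^2/18 + 10*b/27


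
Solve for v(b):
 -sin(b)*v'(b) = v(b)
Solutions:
 v(b) = C1*sqrt(cos(b) + 1)/sqrt(cos(b) - 1)


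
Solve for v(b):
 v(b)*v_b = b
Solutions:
 v(b) = -sqrt(C1 + b^2)
 v(b) = sqrt(C1 + b^2)


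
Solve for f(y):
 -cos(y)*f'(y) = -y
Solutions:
 f(y) = C1 + Integral(y/cos(y), y)


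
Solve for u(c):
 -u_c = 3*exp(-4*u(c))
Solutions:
 u(c) = log(-I*(C1 - 12*c)^(1/4))
 u(c) = log(I*(C1 - 12*c)^(1/4))
 u(c) = log(-(C1 - 12*c)^(1/4))
 u(c) = log(C1 - 12*c)/4


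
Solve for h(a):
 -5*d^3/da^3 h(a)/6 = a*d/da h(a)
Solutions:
 h(a) = C1 + Integral(C2*airyai(-5^(2/3)*6^(1/3)*a/5) + C3*airybi(-5^(2/3)*6^(1/3)*a/5), a)


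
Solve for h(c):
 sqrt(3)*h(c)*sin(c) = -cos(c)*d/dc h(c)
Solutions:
 h(c) = C1*cos(c)^(sqrt(3))


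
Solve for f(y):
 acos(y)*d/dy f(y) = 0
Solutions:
 f(y) = C1


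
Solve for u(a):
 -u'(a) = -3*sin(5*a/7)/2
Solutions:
 u(a) = C1 - 21*cos(5*a/7)/10


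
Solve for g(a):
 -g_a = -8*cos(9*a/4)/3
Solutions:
 g(a) = C1 + 32*sin(9*a/4)/27


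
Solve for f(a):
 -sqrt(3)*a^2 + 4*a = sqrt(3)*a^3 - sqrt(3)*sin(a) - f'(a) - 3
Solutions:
 f(a) = C1 + sqrt(3)*a^4/4 + sqrt(3)*a^3/3 - 2*a^2 - 3*a + sqrt(3)*cos(a)


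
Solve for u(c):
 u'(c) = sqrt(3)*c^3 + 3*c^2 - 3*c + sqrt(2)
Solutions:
 u(c) = C1 + sqrt(3)*c^4/4 + c^3 - 3*c^2/2 + sqrt(2)*c


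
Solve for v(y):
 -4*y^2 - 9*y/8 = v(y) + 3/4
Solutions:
 v(y) = -4*y^2 - 9*y/8 - 3/4


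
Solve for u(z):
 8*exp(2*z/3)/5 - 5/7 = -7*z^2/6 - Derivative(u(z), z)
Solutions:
 u(z) = C1 - 7*z^3/18 + 5*z/7 - 12*exp(2*z/3)/5


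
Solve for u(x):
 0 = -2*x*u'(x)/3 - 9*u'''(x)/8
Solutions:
 u(x) = C1 + Integral(C2*airyai(-2*2^(1/3)*x/3) + C3*airybi(-2*2^(1/3)*x/3), x)


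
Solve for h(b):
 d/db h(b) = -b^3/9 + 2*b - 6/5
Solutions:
 h(b) = C1 - b^4/36 + b^2 - 6*b/5


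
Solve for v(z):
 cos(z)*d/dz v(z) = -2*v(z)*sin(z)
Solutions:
 v(z) = C1*cos(z)^2


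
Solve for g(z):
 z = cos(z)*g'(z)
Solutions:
 g(z) = C1 + Integral(z/cos(z), z)


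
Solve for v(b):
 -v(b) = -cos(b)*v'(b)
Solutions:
 v(b) = C1*sqrt(sin(b) + 1)/sqrt(sin(b) - 1)


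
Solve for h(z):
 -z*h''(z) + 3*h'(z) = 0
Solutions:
 h(z) = C1 + C2*z^4


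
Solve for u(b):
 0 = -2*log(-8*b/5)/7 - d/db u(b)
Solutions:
 u(b) = C1 - 2*b*log(-b)/7 + 2*b*(-3*log(2) + 1 + log(5))/7


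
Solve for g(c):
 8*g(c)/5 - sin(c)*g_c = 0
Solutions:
 g(c) = C1*(cos(c) - 1)^(4/5)/(cos(c) + 1)^(4/5)


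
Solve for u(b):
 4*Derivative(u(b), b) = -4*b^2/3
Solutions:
 u(b) = C1 - b^3/9


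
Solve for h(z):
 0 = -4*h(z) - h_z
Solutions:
 h(z) = C1*exp(-4*z)


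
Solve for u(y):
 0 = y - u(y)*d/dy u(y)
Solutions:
 u(y) = -sqrt(C1 + y^2)
 u(y) = sqrt(C1 + y^2)


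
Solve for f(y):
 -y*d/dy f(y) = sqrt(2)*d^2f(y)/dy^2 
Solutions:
 f(y) = C1 + C2*erf(2^(1/4)*y/2)


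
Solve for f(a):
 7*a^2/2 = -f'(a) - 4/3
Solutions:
 f(a) = C1 - 7*a^3/6 - 4*a/3


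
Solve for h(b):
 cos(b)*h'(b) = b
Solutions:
 h(b) = C1 + Integral(b/cos(b), b)


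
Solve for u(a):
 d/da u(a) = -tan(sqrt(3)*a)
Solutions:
 u(a) = C1 + sqrt(3)*log(cos(sqrt(3)*a))/3


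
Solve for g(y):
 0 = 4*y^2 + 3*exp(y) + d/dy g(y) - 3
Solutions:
 g(y) = C1 - 4*y^3/3 + 3*y - 3*exp(y)


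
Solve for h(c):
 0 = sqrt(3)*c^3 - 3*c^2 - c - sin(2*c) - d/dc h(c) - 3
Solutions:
 h(c) = C1 + sqrt(3)*c^4/4 - c^3 - c^2/2 - 3*c + cos(2*c)/2


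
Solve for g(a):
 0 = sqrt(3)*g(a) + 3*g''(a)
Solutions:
 g(a) = C1*sin(3^(3/4)*a/3) + C2*cos(3^(3/4)*a/3)


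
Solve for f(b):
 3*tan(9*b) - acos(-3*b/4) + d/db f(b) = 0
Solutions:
 f(b) = C1 + b*acos(-3*b/4) + sqrt(16 - 9*b^2)/3 + log(cos(9*b))/3


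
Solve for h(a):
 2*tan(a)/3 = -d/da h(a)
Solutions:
 h(a) = C1 + 2*log(cos(a))/3


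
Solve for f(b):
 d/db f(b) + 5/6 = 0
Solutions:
 f(b) = C1 - 5*b/6


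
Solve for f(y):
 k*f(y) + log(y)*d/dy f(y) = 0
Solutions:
 f(y) = C1*exp(-k*li(y))


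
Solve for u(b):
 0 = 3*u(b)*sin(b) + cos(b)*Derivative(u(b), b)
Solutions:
 u(b) = C1*cos(b)^3


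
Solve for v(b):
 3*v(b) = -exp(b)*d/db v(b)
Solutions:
 v(b) = C1*exp(3*exp(-b))


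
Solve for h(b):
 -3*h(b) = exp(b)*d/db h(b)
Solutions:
 h(b) = C1*exp(3*exp(-b))


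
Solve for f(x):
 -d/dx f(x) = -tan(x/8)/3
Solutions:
 f(x) = C1 - 8*log(cos(x/8))/3


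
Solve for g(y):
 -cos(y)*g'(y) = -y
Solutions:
 g(y) = C1 + Integral(y/cos(y), y)


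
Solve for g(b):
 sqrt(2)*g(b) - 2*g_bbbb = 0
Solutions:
 g(b) = C1*exp(-2^(7/8)*b/2) + C2*exp(2^(7/8)*b/2) + C3*sin(2^(7/8)*b/2) + C4*cos(2^(7/8)*b/2)


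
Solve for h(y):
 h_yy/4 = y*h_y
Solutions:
 h(y) = C1 + C2*erfi(sqrt(2)*y)


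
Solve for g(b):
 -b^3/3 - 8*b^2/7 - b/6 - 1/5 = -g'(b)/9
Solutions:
 g(b) = C1 + 3*b^4/4 + 24*b^3/7 + 3*b^2/4 + 9*b/5


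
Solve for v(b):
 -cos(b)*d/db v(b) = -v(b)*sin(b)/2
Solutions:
 v(b) = C1/sqrt(cos(b))


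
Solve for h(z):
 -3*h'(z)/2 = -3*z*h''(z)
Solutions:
 h(z) = C1 + C2*z^(3/2)


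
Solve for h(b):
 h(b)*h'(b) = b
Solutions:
 h(b) = -sqrt(C1 + b^2)
 h(b) = sqrt(C1 + b^2)


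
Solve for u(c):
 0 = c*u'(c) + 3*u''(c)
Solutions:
 u(c) = C1 + C2*erf(sqrt(6)*c/6)


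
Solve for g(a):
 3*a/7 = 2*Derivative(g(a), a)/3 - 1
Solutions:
 g(a) = C1 + 9*a^2/28 + 3*a/2


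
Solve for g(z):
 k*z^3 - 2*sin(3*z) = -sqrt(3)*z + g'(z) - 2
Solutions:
 g(z) = C1 + k*z^4/4 + sqrt(3)*z^2/2 + 2*z + 2*cos(3*z)/3


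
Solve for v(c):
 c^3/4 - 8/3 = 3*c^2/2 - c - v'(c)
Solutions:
 v(c) = C1 - c^4/16 + c^3/2 - c^2/2 + 8*c/3


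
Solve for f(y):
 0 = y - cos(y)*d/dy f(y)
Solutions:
 f(y) = C1 + Integral(y/cos(y), y)


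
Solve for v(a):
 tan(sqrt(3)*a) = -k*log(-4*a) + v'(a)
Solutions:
 v(a) = C1 + a*k*(log(-a) - 1) + 2*a*k*log(2) - sqrt(3)*log(cos(sqrt(3)*a))/3


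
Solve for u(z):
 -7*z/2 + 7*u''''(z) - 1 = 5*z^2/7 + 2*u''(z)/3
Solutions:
 u(z) = C1 + C2*z + C3*exp(-sqrt(42)*z/21) + C4*exp(sqrt(42)*z/21) - 5*z^4/56 - 7*z^3/8 - 12*z^2


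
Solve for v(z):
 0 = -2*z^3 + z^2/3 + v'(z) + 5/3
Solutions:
 v(z) = C1 + z^4/2 - z^3/9 - 5*z/3


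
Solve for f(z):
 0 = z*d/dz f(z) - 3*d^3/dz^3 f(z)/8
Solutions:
 f(z) = C1 + Integral(C2*airyai(2*3^(2/3)*z/3) + C3*airybi(2*3^(2/3)*z/3), z)


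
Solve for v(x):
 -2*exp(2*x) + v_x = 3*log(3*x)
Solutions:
 v(x) = C1 + 3*x*log(x) + 3*x*(-1 + log(3)) + exp(2*x)


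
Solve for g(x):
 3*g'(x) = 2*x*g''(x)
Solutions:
 g(x) = C1 + C2*x^(5/2)


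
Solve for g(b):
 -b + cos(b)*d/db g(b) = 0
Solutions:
 g(b) = C1 + Integral(b/cos(b), b)


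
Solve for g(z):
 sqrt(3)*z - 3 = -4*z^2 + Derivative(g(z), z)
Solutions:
 g(z) = C1 + 4*z^3/3 + sqrt(3)*z^2/2 - 3*z


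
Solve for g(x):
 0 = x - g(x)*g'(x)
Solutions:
 g(x) = -sqrt(C1 + x^2)
 g(x) = sqrt(C1 + x^2)


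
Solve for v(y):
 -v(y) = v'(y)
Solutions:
 v(y) = C1*exp(-y)


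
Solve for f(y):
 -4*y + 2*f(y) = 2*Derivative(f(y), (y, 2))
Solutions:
 f(y) = C1*exp(-y) + C2*exp(y) + 2*y


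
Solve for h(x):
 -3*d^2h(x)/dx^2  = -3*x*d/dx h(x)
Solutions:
 h(x) = C1 + C2*erfi(sqrt(2)*x/2)


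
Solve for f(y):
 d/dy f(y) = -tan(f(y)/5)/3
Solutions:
 f(y) = -5*asin(C1*exp(-y/15)) + 5*pi
 f(y) = 5*asin(C1*exp(-y/15))


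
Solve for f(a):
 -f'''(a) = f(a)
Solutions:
 f(a) = C3*exp(-a) + (C1*sin(sqrt(3)*a/2) + C2*cos(sqrt(3)*a/2))*exp(a/2)


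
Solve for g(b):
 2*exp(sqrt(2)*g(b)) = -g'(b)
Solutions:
 g(b) = sqrt(2)*(2*log(1/(C1 + 2*b)) - log(2))/4


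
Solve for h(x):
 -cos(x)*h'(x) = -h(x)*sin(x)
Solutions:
 h(x) = C1/cos(x)


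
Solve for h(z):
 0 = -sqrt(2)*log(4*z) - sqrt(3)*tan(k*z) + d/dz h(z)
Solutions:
 h(z) = C1 + sqrt(2)*z*(log(z) - 1) + 2*sqrt(2)*z*log(2) + sqrt(3)*Piecewise((-log(cos(k*z))/k, Ne(k, 0)), (0, True))


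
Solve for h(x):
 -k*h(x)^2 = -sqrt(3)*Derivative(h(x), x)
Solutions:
 h(x) = -3/(C1 + sqrt(3)*k*x)


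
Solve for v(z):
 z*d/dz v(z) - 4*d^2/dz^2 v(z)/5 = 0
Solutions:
 v(z) = C1 + C2*erfi(sqrt(10)*z/4)


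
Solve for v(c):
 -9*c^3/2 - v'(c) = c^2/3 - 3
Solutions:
 v(c) = C1 - 9*c^4/8 - c^3/9 + 3*c


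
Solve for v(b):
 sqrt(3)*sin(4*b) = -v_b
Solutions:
 v(b) = C1 + sqrt(3)*cos(4*b)/4


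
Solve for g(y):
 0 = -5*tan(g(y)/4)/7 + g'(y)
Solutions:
 g(y) = -4*asin(C1*exp(5*y/28)) + 4*pi
 g(y) = 4*asin(C1*exp(5*y/28))


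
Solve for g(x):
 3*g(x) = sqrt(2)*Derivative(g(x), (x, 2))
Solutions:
 g(x) = C1*exp(-2^(3/4)*sqrt(3)*x/2) + C2*exp(2^(3/4)*sqrt(3)*x/2)


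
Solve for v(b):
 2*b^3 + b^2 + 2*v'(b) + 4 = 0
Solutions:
 v(b) = C1 - b^4/4 - b^3/6 - 2*b


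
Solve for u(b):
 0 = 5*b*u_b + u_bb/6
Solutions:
 u(b) = C1 + C2*erf(sqrt(15)*b)


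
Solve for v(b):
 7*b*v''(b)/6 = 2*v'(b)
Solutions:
 v(b) = C1 + C2*b^(19/7)


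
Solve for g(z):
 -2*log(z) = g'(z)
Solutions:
 g(z) = C1 - 2*z*log(z) + 2*z


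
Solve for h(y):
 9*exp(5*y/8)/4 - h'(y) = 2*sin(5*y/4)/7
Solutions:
 h(y) = C1 + 18*exp(5*y/8)/5 + 8*cos(5*y/4)/35


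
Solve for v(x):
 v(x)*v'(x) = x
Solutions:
 v(x) = -sqrt(C1 + x^2)
 v(x) = sqrt(C1 + x^2)


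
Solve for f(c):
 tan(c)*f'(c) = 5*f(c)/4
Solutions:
 f(c) = C1*sin(c)^(5/4)


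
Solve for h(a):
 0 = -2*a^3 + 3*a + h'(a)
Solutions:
 h(a) = C1 + a^4/2 - 3*a^2/2


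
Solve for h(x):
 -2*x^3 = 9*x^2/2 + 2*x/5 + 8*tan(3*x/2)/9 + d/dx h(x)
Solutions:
 h(x) = C1 - x^4/2 - 3*x^3/2 - x^2/5 + 16*log(cos(3*x/2))/27


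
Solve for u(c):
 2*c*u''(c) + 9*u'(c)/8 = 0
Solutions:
 u(c) = C1 + C2*c^(7/16)


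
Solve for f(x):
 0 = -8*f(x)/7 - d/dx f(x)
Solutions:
 f(x) = C1*exp(-8*x/7)


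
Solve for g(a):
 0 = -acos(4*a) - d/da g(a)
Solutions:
 g(a) = C1 - a*acos(4*a) + sqrt(1 - 16*a^2)/4


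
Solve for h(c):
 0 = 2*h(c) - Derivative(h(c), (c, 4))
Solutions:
 h(c) = C1*exp(-2^(1/4)*c) + C2*exp(2^(1/4)*c) + C3*sin(2^(1/4)*c) + C4*cos(2^(1/4)*c)


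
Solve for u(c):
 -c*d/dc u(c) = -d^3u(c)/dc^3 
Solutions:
 u(c) = C1 + Integral(C2*airyai(c) + C3*airybi(c), c)


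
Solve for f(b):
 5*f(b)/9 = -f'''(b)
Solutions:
 f(b) = C3*exp(-15^(1/3)*b/3) + (C1*sin(3^(5/6)*5^(1/3)*b/6) + C2*cos(3^(5/6)*5^(1/3)*b/6))*exp(15^(1/3)*b/6)


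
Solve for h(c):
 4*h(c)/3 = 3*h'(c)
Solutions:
 h(c) = C1*exp(4*c/9)


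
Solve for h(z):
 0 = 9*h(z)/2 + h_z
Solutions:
 h(z) = C1*exp(-9*z/2)


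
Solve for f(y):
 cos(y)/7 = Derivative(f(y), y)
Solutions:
 f(y) = C1 + sin(y)/7


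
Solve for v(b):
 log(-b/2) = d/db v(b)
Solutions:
 v(b) = C1 + b*log(-b) + b*(-1 - log(2))


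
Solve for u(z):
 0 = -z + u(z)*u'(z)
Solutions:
 u(z) = -sqrt(C1 + z^2)
 u(z) = sqrt(C1 + z^2)


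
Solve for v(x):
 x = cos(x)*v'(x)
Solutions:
 v(x) = C1 + Integral(x/cos(x), x)


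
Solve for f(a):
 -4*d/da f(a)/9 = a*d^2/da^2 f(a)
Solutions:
 f(a) = C1 + C2*a^(5/9)


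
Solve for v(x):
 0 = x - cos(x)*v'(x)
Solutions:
 v(x) = C1 + Integral(x/cos(x), x)


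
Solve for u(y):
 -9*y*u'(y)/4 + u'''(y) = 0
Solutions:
 u(y) = C1 + Integral(C2*airyai(2^(1/3)*3^(2/3)*y/2) + C3*airybi(2^(1/3)*3^(2/3)*y/2), y)


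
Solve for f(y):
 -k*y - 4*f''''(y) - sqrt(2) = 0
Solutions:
 f(y) = C1 + C2*y + C3*y^2 + C4*y^3 - k*y^5/480 - sqrt(2)*y^4/96


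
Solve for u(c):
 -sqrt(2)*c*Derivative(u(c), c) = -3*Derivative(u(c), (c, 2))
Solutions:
 u(c) = C1 + C2*erfi(2^(3/4)*sqrt(3)*c/6)


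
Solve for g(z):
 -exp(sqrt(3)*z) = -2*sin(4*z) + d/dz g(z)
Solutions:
 g(z) = C1 - sqrt(3)*exp(sqrt(3)*z)/3 - cos(4*z)/2


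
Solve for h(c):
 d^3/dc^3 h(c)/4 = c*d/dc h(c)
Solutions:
 h(c) = C1 + Integral(C2*airyai(2^(2/3)*c) + C3*airybi(2^(2/3)*c), c)


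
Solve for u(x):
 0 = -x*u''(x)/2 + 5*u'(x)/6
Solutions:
 u(x) = C1 + C2*x^(8/3)


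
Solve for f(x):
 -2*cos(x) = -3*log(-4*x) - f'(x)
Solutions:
 f(x) = C1 - 3*x*log(-x) - 6*x*log(2) + 3*x + 2*sin(x)


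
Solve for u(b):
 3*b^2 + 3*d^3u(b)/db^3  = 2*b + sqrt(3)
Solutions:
 u(b) = C1 + C2*b + C3*b^2 - b^5/60 + b^4/36 + sqrt(3)*b^3/18


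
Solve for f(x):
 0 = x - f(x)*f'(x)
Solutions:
 f(x) = -sqrt(C1 + x^2)
 f(x) = sqrt(C1 + x^2)


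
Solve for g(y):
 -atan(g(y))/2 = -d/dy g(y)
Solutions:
 Integral(1/atan(_y), (_y, g(y))) = C1 + y/2


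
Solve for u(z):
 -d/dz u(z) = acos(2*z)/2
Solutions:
 u(z) = C1 - z*acos(2*z)/2 + sqrt(1 - 4*z^2)/4


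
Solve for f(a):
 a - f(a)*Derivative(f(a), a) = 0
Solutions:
 f(a) = -sqrt(C1 + a^2)
 f(a) = sqrt(C1 + a^2)


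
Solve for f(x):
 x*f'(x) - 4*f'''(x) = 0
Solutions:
 f(x) = C1 + Integral(C2*airyai(2^(1/3)*x/2) + C3*airybi(2^(1/3)*x/2), x)


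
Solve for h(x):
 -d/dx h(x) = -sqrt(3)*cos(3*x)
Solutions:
 h(x) = C1 + sqrt(3)*sin(3*x)/3


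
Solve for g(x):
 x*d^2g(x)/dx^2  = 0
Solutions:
 g(x) = C1 + C2*x


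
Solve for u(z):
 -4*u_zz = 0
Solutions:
 u(z) = C1 + C2*z


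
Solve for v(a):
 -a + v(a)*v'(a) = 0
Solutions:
 v(a) = -sqrt(C1 + a^2)
 v(a) = sqrt(C1 + a^2)


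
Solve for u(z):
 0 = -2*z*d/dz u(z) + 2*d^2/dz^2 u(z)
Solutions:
 u(z) = C1 + C2*erfi(sqrt(2)*z/2)


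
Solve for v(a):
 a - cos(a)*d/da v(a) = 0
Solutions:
 v(a) = C1 + Integral(a/cos(a), a)


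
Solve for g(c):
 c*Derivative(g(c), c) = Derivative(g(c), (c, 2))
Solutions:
 g(c) = C1 + C2*erfi(sqrt(2)*c/2)


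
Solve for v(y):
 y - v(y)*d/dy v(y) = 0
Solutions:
 v(y) = -sqrt(C1 + y^2)
 v(y) = sqrt(C1 + y^2)


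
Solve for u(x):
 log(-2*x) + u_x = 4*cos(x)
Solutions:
 u(x) = C1 - x*log(-x) - x*log(2) + x + 4*sin(x)


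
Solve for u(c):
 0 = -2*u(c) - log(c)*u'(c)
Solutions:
 u(c) = C1*exp(-2*li(c))


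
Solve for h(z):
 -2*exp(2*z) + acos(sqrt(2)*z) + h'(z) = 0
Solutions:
 h(z) = C1 - z*acos(sqrt(2)*z) + sqrt(2)*sqrt(1 - 2*z^2)/2 + exp(2*z)


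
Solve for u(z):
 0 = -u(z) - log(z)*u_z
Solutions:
 u(z) = C1*exp(-li(z))


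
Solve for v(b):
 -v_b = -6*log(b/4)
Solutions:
 v(b) = C1 + 6*b*log(b) - b*log(4096) - 6*b


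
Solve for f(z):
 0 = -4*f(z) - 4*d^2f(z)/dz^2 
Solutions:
 f(z) = C1*sin(z) + C2*cos(z)


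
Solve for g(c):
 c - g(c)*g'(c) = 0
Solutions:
 g(c) = -sqrt(C1 + c^2)
 g(c) = sqrt(C1 + c^2)


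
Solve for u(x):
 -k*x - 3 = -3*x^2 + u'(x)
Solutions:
 u(x) = C1 - k*x^2/2 + x^3 - 3*x
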